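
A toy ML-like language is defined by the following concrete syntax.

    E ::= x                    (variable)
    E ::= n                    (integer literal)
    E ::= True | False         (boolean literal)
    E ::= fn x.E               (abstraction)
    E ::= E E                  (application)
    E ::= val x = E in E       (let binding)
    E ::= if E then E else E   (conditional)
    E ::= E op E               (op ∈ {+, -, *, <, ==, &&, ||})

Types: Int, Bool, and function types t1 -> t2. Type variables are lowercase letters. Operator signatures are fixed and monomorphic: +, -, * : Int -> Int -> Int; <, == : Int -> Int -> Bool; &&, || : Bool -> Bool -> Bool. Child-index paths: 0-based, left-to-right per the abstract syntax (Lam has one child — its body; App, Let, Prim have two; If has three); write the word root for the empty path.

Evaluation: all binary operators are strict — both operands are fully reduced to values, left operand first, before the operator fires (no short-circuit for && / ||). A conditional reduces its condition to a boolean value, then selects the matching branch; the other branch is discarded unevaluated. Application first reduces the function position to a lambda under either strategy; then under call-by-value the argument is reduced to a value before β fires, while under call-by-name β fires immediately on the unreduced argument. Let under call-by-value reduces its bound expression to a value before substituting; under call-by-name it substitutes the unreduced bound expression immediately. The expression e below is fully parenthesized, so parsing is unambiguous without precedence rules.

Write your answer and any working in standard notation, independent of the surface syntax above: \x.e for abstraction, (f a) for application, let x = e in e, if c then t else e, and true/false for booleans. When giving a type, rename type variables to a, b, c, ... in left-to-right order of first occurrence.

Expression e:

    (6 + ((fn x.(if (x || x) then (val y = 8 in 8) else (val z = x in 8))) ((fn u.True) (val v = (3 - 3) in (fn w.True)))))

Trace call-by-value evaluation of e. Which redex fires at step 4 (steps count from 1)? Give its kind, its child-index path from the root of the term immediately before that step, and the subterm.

Derivation:
step 0: (6 + ((\x.(if (x || x) then (let y = 8 in 8) else (let z = x in 8))) ((\u.true) (let v = (3 - 3) in (\w.true)))))
step 1: [delta@1.1.1.0] (6 + ((\x.(if (x || x) then (let y = 8 in 8) else (let z = x in 8))) ((\u.true) (let v = 0 in (\w.true)))))
step 2: [let@1.1.1] (6 + ((\x.(if (x || x) then (let y = 8 in 8) else (let z = x in 8))) ((\u.true) (\w.true))))
step 3: [beta@1.1] (6 + ((\x.(if (x || x) then (let y = 8 in 8) else (let z = x in 8))) true))
step 4: [beta@1] (6 + (if (true || true) then (let y = 8 in 8) else (let z = true in 8)))

Answer: beta at 1 : ((\x.(if (x || x) then (let y = 8 in 8) else (let z = x in 8))) true)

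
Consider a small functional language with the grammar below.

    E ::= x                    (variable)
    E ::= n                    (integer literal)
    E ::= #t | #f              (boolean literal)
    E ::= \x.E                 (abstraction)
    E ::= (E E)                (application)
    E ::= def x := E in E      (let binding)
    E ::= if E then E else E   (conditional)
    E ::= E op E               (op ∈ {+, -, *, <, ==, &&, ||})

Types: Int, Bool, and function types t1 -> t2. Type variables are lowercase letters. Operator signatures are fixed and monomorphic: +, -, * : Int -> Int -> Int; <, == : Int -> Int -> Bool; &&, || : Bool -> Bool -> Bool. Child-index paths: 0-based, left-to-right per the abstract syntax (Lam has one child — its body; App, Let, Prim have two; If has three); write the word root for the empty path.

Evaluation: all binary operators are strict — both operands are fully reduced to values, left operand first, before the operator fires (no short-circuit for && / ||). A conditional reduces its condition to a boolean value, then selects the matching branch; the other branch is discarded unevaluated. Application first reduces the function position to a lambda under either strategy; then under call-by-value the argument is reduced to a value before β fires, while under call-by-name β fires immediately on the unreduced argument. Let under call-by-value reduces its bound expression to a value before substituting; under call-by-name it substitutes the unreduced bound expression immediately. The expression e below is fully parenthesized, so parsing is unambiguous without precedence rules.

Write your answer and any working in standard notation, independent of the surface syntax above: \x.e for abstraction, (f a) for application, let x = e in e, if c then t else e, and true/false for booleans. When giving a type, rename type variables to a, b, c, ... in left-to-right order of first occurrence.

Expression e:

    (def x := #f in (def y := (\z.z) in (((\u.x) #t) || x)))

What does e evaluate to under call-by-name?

Answer: false

Trace:
step 0: (let x = false in (let y = (\z.z) in (((\u.x) true) || x)))
step 1: [let@root] (let y = (\z.z) in (((\u.false) true) || false))
step 2: [let@root] (((\u.false) true) || false)
step 3: [beta@0] (false || false)
step 4: [delta@root] false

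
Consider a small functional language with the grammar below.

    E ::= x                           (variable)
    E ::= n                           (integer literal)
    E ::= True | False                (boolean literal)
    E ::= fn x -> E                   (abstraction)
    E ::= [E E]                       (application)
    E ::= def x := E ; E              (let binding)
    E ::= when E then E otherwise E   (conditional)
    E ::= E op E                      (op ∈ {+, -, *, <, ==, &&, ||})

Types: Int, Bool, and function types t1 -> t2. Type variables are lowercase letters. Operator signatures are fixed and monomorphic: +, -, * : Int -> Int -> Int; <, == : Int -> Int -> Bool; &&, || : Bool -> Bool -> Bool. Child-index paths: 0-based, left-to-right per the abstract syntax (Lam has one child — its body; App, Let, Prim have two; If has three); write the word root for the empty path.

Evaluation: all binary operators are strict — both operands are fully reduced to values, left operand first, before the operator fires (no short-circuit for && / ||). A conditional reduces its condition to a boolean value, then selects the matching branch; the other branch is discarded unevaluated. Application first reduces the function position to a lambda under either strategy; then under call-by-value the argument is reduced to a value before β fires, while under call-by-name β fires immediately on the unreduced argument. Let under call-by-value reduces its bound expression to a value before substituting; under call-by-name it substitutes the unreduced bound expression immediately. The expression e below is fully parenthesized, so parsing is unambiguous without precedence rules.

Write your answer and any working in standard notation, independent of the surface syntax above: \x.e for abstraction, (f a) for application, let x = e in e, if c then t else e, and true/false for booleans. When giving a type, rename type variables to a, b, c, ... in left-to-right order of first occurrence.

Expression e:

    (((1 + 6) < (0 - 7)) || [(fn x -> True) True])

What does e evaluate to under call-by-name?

Trace:
step 0: (((1 + 6) < (0 - 7)) || ((\x.true) true))
step 1: [delta@0.0] ((7 < (0 - 7)) || ((\x.true) true))
step 2: [delta@0.1] ((7 < -7) || ((\x.true) true))
step 3: [delta@0] (false || ((\x.true) true))
step 4: [beta@1] (false || true)
step 5: [delta@root] true

Answer: true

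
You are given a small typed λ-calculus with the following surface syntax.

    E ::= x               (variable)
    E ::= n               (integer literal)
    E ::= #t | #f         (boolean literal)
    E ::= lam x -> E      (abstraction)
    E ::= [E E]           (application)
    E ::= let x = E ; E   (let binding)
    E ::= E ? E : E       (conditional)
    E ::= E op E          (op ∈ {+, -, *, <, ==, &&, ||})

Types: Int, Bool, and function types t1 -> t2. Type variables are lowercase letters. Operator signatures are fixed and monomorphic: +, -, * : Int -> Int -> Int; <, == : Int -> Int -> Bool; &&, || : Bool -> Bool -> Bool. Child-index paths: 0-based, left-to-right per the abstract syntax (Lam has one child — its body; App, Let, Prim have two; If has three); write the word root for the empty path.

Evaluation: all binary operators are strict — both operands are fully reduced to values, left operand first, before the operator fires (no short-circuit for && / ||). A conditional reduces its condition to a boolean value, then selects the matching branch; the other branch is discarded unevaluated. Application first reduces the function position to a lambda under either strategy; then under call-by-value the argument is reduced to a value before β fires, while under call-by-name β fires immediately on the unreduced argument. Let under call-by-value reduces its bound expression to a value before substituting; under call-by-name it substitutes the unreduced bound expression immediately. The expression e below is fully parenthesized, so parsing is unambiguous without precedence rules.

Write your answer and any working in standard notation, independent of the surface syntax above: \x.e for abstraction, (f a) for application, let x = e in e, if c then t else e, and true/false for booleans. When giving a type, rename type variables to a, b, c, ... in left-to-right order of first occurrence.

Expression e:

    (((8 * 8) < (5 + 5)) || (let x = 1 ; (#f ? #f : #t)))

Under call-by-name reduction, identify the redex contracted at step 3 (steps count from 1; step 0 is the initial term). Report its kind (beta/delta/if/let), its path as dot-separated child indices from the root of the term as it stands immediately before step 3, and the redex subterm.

Answer: delta at 0 : (64 < 10)

Trace:
step 0: (((8 * 8) < (5 + 5)) || (let x = 1 in (if false then false else true)))
step 1: [delta@0.0] ((64 < (5 + 5)) || (let x = 1 in (if false then false else true)))
step 2: [delta@0.1] ((64 < 10) || (let x = 1 in (if false then false else true)))
step 3: [delta@0] (false || (let x = 1 in (if false then false else true)))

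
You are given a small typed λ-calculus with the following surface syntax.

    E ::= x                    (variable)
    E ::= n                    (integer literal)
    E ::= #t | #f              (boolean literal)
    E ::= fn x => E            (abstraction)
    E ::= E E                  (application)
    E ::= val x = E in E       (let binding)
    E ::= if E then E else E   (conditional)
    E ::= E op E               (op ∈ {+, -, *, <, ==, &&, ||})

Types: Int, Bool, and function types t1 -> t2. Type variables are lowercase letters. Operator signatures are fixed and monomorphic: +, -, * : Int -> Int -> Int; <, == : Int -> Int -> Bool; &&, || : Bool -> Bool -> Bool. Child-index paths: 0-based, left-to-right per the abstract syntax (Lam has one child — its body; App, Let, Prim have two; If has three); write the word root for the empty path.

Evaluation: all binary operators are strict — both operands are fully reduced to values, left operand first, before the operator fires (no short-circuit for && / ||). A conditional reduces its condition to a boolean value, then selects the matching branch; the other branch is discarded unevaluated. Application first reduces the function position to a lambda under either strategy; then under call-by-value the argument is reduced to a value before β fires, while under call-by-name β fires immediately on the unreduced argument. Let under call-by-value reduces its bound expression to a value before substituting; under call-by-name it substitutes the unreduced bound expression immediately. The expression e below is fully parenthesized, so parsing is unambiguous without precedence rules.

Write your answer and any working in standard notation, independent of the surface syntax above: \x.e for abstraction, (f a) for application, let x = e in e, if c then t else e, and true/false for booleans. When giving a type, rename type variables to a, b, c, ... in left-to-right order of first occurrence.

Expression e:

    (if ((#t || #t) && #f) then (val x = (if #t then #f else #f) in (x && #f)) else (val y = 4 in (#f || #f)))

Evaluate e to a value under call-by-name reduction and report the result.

Answer: false

Working:
step 0: (if ((true || true) && false) then (let x = (if true then false else false) in (x && false)) else (let y = 4 in (false || false)))
step 1: [delta@0.0] (if (true && false) then (let x = (if true then false else false) in (x && false)) else (let y = 4 in (false || false)))
step 2: [delta@0] (if false then (let x = (if true then false else false) in (x && false)) else (let y = 4 in (false || false)))
step 3: [if@root] (let y = 4 in (false || false))
step 4: [let@root] (false || false)
step 5: [delta@root] false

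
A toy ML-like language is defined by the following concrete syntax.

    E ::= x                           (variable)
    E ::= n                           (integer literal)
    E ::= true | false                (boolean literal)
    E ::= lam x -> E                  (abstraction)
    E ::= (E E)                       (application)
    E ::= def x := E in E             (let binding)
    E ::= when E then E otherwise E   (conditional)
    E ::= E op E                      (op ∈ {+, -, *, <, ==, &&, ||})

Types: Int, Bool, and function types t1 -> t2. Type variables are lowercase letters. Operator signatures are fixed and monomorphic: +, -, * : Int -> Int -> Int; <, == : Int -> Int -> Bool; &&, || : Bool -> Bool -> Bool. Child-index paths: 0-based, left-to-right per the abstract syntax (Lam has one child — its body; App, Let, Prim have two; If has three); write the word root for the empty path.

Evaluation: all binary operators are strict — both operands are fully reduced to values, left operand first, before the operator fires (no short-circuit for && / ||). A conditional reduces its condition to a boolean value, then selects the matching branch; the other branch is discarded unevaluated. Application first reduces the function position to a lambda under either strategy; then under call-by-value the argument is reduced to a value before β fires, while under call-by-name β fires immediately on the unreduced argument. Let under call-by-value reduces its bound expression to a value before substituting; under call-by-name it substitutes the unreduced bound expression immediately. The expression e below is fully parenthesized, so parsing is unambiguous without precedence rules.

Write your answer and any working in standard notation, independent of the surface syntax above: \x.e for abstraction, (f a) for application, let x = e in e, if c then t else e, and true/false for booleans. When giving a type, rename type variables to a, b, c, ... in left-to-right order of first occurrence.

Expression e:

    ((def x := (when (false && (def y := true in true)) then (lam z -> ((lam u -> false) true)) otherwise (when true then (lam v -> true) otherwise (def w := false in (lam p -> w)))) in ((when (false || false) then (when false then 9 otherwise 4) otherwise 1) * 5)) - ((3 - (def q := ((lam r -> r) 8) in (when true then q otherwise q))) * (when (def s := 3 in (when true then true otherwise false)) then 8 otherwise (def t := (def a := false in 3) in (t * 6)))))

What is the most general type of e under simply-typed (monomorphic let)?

Answer: Int

Working:
  unify Bool ~ Bool
let y : Bool
  unify Bool ~ Bool
  unify Bool ~ Bool
\u._ : b -> Bool
  unify b -> Bool ~ Bool -> c
  unify b ~ Bool
  unify Bool ~ c
_ _ : Bool
\z._ : a -> Bool
  unify Bool ~ Bool
\v._ : d -> Bool
let w : Bool
w : Bool
\p._ : e -> Bool
  unify d -> Bool ~ e -> Bool
  unify d ~ e
  unify Bool ~ Bool
  unify a -> Bool ~ e -> Bool
  unify a ~ e
  unify Bool ~ Bool
let x : e -> Bool
  unify Bool ~ Bool
  unify Bool ~ Bool
  unify Bool ~ Bool
  unify Bool ~ Bool
  unify Int ~ Int
  unify Int ~ Int
  unify Int ~ Int
  unify Int ~ Int
  unify Int ~ Int
  unify Int ~ Int
r : f
\r._ : f -> f
  unify f -> f ~ Int -> g
  unify f ~ Int
  unify Int ~ g
_ _ : Int
let q : Int
  unify Bool ~ Bool
q : Int
q : Int
  unify Int ~ Int
  unify Int ~ Int
  unify Int ~ Int
let s : Int
  unify Bool ~ Bool
  unify Bool ~ Bool
  unify Bool ~ Bool
let a : Bool
let t : Int
t : Int
  unify Int ~ Int
  unify Int ~ Int
  unify Int ~ Int
  unify Int ~ Int
  unify Int ~ Int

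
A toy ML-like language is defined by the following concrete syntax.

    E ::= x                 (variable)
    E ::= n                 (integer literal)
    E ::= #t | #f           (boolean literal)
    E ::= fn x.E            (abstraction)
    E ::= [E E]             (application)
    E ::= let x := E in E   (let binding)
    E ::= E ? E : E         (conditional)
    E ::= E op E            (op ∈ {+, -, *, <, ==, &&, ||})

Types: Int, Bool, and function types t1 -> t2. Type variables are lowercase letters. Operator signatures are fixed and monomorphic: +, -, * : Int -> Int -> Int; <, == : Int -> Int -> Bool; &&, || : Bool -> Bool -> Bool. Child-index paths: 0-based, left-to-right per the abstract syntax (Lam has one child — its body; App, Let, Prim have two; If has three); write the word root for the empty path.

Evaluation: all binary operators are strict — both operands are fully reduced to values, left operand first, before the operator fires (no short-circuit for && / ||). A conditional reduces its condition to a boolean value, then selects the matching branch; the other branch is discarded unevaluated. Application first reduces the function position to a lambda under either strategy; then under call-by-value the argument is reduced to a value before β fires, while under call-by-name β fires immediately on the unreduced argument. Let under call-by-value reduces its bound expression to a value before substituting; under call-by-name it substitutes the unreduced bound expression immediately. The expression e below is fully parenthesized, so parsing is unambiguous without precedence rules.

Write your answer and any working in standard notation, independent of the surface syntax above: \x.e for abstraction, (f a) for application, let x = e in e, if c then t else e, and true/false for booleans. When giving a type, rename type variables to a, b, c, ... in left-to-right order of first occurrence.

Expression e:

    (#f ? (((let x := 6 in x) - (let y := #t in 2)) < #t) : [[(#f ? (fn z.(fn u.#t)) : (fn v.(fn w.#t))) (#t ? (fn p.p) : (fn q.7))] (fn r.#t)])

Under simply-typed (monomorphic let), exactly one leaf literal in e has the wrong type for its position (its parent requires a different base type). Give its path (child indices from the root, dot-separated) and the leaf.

Answer: 1.1 : true

Working:
  unify Bool ~ Bool
let x : Int
x : Int
  unify Int ~ Int
let y : Bool
  unify Int ~ Int
  unify Int ~ Int
  unify Bool ~ Int
  FAIL: mismatch Bool ~ Int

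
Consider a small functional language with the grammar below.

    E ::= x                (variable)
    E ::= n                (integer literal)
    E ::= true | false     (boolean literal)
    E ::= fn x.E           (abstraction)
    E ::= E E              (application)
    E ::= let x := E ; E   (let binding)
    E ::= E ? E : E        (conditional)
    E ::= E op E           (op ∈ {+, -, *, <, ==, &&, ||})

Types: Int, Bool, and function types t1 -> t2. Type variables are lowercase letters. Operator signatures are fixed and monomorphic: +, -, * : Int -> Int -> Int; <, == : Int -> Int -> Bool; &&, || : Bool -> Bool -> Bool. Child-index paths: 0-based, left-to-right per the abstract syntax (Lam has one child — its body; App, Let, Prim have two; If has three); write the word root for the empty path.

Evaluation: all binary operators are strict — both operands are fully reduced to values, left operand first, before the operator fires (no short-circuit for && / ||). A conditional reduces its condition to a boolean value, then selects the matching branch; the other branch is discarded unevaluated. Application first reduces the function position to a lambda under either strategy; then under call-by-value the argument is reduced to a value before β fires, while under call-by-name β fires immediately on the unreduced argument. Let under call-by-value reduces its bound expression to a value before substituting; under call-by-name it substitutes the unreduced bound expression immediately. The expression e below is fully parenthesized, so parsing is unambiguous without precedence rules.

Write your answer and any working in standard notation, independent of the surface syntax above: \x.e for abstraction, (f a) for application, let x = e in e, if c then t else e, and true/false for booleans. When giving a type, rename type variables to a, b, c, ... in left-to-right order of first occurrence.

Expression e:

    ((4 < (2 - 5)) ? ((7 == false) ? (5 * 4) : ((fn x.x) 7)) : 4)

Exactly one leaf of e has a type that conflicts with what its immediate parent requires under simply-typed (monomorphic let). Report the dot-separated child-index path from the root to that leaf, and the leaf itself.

Answer: 1.0.1 : false

Trace:
  unify Int ~ Int
  unify Int ~ Int
  unify Int ~ Int
  unify Int ~ Int
  unify Bool ~ Bool
  unify Int ~ Int
  unify Bool ~ Int
  FAIL: mismatch Bool ~ Int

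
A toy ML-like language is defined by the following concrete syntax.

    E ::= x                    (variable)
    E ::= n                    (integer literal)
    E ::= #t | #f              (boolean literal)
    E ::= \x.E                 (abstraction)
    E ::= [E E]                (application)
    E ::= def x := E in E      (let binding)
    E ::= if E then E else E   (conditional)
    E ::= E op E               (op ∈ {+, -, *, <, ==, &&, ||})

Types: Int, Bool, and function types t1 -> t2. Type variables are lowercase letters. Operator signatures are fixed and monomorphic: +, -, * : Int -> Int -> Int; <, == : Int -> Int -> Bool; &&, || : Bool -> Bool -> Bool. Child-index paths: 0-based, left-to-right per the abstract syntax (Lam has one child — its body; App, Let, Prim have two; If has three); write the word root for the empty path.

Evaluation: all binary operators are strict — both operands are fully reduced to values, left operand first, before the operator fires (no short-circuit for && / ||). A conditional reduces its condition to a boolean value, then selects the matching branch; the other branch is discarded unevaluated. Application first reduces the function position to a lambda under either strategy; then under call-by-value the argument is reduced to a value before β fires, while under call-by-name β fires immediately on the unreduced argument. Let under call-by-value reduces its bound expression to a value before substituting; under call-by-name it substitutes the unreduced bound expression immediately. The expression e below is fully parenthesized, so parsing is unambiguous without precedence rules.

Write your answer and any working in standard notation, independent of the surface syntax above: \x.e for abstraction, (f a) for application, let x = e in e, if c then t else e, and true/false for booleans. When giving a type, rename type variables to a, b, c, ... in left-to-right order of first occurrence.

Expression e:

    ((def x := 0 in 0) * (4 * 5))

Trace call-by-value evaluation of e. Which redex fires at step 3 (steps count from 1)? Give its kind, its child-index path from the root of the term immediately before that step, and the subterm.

Answer: delta at root : (0 * 20)

Working:
step 0: ((let x = 0 in 0) * (4 * 5))
step 1: [let@0] (0 * (4 * 5))
step 2: [delta@1] (0 * 20)
step 3: [delta@root] 0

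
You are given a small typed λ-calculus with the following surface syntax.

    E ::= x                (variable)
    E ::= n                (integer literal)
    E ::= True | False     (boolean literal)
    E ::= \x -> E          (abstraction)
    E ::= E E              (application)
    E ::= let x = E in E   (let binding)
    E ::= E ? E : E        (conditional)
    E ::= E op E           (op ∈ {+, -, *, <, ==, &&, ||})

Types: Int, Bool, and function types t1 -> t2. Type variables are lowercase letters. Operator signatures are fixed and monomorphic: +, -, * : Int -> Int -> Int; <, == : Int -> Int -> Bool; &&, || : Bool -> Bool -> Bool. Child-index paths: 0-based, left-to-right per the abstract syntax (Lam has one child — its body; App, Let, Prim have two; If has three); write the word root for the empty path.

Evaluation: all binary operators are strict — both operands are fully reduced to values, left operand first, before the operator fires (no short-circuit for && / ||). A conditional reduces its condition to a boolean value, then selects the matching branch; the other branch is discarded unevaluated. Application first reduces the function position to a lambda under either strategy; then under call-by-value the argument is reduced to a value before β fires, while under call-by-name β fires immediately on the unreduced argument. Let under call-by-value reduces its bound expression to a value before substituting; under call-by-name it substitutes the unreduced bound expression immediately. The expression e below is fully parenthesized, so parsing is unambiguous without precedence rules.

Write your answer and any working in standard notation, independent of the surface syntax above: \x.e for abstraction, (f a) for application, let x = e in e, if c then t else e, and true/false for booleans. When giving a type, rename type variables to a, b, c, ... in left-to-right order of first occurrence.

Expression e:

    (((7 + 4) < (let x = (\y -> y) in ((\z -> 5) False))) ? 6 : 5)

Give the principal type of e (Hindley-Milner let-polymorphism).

Trace:
  unify Int ~ Int
  unify Int ~ Int
  unify Int ~ Int
y : a
\y._ : a -> a
let x : forall. a -> a
\z._ : b -> Int
  unify b -> Int ~ Bool -> c
  unify b ~ Bool
  unify Int ~ c
_ _ : Int
  unify Int ~ Int
  unify Bool ~ Bool
  unify Int ~ Int

Answer: Int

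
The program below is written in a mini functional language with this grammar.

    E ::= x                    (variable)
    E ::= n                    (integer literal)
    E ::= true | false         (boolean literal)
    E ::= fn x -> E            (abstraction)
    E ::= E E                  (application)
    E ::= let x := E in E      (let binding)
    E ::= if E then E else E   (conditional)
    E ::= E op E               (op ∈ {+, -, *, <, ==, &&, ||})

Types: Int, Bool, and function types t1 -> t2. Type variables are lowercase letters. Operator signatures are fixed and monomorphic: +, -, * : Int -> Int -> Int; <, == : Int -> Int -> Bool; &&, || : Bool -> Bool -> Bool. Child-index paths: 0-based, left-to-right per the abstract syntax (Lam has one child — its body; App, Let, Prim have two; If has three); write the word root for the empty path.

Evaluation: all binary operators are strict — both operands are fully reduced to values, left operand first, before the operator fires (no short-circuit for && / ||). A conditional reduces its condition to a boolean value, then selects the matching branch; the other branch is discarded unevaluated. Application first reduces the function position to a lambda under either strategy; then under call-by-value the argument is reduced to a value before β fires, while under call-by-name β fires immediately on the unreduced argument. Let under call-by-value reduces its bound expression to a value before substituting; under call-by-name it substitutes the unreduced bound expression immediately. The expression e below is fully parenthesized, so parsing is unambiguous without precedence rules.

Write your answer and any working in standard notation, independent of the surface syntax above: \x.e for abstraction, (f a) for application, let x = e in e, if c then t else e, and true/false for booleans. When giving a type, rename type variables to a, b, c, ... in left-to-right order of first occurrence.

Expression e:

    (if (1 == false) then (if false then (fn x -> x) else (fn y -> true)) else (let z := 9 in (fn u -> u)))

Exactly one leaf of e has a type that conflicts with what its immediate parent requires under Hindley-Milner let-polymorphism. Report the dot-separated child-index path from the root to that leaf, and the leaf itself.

Answer: 0.1 : false

Derivation:
  unify Int ~ Int
  unify Bool ~ Int
  FAIL: mismatch Bool ~ Int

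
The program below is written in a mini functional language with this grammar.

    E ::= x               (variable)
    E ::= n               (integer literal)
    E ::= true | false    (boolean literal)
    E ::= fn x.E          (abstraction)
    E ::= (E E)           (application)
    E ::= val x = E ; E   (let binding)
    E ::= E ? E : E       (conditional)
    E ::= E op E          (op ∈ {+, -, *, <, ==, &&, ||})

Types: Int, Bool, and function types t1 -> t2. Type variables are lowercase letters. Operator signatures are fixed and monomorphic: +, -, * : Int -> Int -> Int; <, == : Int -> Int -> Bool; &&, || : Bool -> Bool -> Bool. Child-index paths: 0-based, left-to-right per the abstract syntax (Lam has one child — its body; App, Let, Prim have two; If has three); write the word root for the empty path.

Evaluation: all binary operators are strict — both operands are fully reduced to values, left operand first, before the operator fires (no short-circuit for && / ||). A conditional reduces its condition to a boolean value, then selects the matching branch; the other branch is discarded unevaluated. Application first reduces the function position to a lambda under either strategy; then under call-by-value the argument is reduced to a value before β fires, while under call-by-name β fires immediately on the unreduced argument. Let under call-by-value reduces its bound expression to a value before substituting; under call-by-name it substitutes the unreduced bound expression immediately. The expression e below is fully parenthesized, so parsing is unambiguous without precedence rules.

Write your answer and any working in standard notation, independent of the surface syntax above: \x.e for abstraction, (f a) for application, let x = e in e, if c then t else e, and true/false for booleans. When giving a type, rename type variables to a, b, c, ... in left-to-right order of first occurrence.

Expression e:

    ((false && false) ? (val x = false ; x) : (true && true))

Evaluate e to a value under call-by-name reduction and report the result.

Answer: true

Working:
step 0: (if (false && false) then (let x = false in x) else (true && true))
step 1: [delta@0] (if false then (let x = false in x) else (true && true))
step 2: [if@root] (true && true)
step 3: [delta@root] true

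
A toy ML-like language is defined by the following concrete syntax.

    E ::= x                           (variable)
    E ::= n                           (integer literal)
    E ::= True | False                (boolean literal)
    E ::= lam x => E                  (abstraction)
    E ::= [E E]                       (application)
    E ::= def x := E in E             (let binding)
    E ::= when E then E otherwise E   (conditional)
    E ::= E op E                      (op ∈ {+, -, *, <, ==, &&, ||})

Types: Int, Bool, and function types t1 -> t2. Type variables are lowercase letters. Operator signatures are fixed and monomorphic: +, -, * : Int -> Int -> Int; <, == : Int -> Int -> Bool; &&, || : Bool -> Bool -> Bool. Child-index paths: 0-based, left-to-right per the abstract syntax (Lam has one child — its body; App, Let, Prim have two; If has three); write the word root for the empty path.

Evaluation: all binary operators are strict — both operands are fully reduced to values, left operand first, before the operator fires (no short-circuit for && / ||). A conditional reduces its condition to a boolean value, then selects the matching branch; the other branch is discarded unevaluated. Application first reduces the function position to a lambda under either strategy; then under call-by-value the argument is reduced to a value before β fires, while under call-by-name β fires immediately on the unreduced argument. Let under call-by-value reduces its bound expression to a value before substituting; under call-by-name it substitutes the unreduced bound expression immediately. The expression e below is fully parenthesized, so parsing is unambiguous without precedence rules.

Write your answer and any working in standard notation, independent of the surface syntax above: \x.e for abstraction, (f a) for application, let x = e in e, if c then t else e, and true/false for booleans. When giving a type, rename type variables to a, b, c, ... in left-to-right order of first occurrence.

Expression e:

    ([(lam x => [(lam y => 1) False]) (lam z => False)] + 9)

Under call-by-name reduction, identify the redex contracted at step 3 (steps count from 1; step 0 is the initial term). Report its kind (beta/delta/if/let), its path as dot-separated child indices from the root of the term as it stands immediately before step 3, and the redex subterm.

Answer: delta at root : (1 + 9)

Trace:
step 0: (((\x.((\y.1) false)) (\z.false)) + 9)
step 1: [beta@0] (((\y.1) false) + 9)
step 2: [beta@0] (1 + 9)
step 3: [delta@root] 10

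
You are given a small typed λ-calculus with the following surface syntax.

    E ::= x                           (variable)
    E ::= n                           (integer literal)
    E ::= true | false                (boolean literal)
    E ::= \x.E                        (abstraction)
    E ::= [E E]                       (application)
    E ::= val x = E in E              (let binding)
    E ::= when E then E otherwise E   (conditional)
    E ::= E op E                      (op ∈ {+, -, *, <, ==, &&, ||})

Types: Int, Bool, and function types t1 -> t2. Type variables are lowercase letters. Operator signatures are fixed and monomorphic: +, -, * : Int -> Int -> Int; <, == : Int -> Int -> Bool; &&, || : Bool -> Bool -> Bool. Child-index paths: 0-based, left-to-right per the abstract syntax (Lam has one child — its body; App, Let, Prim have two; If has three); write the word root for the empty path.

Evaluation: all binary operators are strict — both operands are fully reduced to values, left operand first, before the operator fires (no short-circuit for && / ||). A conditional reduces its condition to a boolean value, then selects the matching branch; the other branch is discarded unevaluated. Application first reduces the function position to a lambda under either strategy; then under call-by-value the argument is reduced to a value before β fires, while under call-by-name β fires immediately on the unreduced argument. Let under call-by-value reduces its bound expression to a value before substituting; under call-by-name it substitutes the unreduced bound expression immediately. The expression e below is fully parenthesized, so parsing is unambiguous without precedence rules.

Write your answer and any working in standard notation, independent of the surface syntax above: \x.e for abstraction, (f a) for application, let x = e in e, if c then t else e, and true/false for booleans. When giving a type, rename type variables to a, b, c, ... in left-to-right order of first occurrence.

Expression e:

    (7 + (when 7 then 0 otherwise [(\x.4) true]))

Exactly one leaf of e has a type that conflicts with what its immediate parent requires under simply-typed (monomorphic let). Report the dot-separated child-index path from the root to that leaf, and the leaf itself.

Trace:
  unify Int ~ Int
  unify Int ~ Bool
  FAIL: mismatch Int ~ Bool

Answer: 1.0 : 7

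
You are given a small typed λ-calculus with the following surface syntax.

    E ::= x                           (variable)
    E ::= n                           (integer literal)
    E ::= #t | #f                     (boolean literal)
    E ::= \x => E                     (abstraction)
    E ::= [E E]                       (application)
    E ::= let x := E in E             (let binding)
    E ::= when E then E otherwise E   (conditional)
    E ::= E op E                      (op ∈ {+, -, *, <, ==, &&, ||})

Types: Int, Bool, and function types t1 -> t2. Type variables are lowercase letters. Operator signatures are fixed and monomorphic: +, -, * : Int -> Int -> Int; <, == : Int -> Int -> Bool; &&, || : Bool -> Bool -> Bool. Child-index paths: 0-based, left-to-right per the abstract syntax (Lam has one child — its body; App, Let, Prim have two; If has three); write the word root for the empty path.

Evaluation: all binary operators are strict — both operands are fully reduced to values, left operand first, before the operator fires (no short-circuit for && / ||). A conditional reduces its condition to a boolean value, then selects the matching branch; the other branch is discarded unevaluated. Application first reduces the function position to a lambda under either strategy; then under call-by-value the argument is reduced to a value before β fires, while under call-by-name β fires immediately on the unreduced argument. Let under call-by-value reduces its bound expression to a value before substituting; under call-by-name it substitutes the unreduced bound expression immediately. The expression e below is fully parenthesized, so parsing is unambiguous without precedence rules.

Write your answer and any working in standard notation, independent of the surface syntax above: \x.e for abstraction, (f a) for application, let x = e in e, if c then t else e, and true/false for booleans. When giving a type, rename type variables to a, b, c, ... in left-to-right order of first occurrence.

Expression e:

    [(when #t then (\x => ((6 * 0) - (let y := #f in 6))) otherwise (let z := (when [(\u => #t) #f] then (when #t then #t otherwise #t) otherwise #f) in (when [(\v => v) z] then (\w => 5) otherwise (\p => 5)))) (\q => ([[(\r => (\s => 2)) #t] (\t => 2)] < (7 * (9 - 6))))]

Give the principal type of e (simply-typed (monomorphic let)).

Answer: Int

Trace:
  unify Bool ~ Bool
  unify Int ~ Int
  unify Int ~ Int
  unify Int ~ Int
let y : Bool
  unify Int ~ Int
\x._ : a -> Int
\u._ : b -> Bool
  unify b -> Bool ~ Bool -> c
  unify b ~ Bool
  unify Bool ~ c
_ _ : Bool
  unify Bool ~ Bool
  unify Bool ~ Bool
  unify Bool ~ Bool
  unify Bool ~ Bool
let z : Bool
v : d
\v._ : d -> d
z : Bool
  unify d -> d ~ Bool -> e
  unify d ~ Bool
  unify Bool ~ e
_ _ : Bool
  unify Bool ~ Bool
\w._ : f -> Int
\p._ : g -> Int
  unify f -> Int ~ g -> Int
  unify f ~ g
  unify Int ~ Int
  unify a -> Int ~ g -> Int
  unify a ~ g
  unify Int ~ Int
\s._ : j -> Int
\r._ : i -> j -> Int
  unify i -> j -> Int ~ Bool -> k
  unify i ~ Bool
  unify j -> Int ~ k
_ _ : j -> Int
\t._ : l -> Int
  unify j -> Int ~ (l -> Int) -> m
  unify j ~ l -> Int
  unify Int ~ m
_ _ : Int
  unify Int ~ Int
  unify Int ~ Int
  unify Int ~ Int
  unify Int ~ Int
  unify Int ~ Int
  unify Int ~ Int
\q._ : h -> Bool
  unify g -> Int ~ (h -> Bool) -> n
  unify g ~ h -> Bool
  unify Int ~ n
_ _ : Int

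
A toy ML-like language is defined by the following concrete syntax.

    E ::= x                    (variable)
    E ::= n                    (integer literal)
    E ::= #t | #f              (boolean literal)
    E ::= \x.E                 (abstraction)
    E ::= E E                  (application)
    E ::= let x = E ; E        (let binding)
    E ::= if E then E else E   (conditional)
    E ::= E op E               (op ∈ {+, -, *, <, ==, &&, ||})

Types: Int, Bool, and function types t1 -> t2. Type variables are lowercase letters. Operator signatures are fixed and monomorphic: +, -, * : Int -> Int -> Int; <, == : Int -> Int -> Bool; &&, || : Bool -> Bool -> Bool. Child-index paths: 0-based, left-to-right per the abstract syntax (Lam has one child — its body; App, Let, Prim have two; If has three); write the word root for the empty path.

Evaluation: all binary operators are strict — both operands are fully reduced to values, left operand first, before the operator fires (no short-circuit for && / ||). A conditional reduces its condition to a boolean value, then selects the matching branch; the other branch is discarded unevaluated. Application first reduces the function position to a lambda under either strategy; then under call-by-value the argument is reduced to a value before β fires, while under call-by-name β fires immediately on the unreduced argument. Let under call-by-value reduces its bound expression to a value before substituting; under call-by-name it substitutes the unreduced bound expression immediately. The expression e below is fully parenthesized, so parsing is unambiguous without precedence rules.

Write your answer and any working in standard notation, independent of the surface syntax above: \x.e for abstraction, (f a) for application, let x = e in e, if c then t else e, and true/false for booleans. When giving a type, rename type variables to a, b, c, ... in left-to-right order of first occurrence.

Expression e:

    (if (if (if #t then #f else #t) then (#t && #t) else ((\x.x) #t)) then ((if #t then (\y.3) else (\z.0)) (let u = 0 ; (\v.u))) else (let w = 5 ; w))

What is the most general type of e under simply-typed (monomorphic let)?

Answer: Int

Trace:
  unify Bool ~ Bool
  unify Bool ~ Bool
  unify Bool ~ Bool
  unify Bool ~ Bool
  unify Bool ~ Bool
x : a
\x._ : a -> a
  unify a -> a ~ Bool -> b
  unify a ~ Bool
  unify Bool ~ b
_ _ : Bool
  unify Bool ~ Bool
  unify Bool ~ Bool
  unify Bool ~ Bool
\y._ : c -> Int
\z._ : d -> Int
  unify c -> Int ~ d -> Int
  unify c ~ d
  unify Int ~ Int
let u : Int
u : Int
\v._ : e -> Int
  unify d -> Int ~ (e -> Int) -> f
  unify d ~ e -> Int
  unify Int ~ f
_ _ : Int
let w : Int
w : Int
  unify Int ~ Int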